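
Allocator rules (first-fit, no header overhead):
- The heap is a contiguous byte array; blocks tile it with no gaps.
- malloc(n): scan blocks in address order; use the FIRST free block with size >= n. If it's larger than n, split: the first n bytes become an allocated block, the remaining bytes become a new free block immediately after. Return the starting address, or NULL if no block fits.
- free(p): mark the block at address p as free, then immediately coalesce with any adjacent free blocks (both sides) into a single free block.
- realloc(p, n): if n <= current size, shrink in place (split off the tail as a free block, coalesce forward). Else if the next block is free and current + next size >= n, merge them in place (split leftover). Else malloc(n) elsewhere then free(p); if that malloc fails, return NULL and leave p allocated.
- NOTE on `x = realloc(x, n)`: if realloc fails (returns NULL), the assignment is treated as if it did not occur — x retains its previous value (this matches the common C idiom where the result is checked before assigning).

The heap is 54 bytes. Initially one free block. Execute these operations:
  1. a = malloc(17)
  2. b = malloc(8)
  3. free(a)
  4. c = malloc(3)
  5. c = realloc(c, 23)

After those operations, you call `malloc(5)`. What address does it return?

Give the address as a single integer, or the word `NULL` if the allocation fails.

Op 1: a = malloc(17) -> a = 0; heap: [0-16 ALLOC][17-53 FREE]
Op 2: b = malloc(8) -> b = 17; heap: [0-16 ALLOC][17-24 ALLOC][25-53 FREE]
Op 3: free(a) -> (freed a); heap: [0-16 FREE][17-24 ALLOC][25-53 FREE]
Op 4: c = malloc(3) -> c = 0; heap: [0-2 ALLOC][3-16 FREE][17-24 ALLOC][25-53 FREE]
Op 5: c = realloc(c, 23) -> c = 25; heap: [0-16 FREE][17-24 ALLOC][25-47 ALLOC][48-53 FREE]
malloc(5): first-fit scan over [0-16 FREE][17-24 ALLOC][25-47 ALLOC][48-53 FREE] -> 0

Answer: 0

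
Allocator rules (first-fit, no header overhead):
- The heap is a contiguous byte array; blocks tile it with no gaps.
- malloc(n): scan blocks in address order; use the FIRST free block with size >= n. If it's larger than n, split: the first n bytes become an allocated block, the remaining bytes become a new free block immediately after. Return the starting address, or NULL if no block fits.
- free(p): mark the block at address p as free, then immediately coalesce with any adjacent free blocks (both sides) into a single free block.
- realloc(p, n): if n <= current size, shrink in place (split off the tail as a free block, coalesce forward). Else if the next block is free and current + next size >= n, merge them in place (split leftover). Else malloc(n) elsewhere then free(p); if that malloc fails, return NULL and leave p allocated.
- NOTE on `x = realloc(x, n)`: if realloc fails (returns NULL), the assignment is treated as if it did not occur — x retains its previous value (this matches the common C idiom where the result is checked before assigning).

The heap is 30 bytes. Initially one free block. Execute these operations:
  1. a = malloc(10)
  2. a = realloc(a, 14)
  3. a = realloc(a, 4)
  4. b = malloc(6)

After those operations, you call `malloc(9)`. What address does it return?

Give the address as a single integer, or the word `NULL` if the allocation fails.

Op 1: a = malloc(10) -> a = 0; heap: [0-9 ALLOC][10-29 FREE]
Op 2: a = realloc(a, 14) -> a = 0; heap: [0-13 ALLOC][14-29 FREE]
Op 3: a = realloc(a, 4) -> a = 0; heap: [0-3 ALLOC][4-29 FREE]
Op 4: b = malloc(6) -> b = 4; heap: [0-3 ALLOC][4-9 ALLOC][10-29 FREE]
malloc(9): first-fit scan over [0-3 ALLOC][4-9 ALLOC][10-29 FREE] -> 10

Answer: 10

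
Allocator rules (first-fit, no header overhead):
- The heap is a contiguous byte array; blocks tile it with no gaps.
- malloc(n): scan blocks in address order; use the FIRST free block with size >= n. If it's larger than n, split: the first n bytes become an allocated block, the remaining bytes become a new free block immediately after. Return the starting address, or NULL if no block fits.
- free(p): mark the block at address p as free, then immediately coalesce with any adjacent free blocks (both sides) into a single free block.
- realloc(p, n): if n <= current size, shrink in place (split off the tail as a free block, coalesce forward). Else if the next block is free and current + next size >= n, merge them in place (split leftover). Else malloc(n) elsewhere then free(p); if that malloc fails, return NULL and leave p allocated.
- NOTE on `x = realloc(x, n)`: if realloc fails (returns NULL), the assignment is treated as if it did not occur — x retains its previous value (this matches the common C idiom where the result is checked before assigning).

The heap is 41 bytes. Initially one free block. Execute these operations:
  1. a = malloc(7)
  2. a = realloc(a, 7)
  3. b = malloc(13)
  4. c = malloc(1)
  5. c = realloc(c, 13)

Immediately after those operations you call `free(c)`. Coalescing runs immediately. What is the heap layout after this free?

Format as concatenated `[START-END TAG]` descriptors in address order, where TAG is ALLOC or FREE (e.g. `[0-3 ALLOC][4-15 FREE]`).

Op 1: a = malloc(7) -> a = 0; heap: [0-6 ALLOC][7-40 FREE]
Op 2: a = realloc(a, 7) -> a = 0; heap: [0-6 ALLOC][7-40 FREE]
Op 3: b = malloc(13) -> b = 7; heap: [0-6 ALLOC][7-19 ALLOC][20-40 FREE]
Op 4: c = malloc(1) -> c = 20; heap: [0-6 ALLOC][7-19 ALLOC][20-20 ALLOC][21-40 FREE]
Op 5: c = realloc(c, 13) -> c = 20; heap: [0-6 ALLOC][7-19 ALLOC][20-32 ALLOC][33-40 FREE]
free(c): c = 20 -> block [20-32 ALLOC]; mark free, coalesce with adjacent free neighbors -> [0-6 ALLOC][7-19 ALLOC][20-40 FREE]

Answer: [0-6 ALLOC][7-19 ALLOC][20-40 FREE]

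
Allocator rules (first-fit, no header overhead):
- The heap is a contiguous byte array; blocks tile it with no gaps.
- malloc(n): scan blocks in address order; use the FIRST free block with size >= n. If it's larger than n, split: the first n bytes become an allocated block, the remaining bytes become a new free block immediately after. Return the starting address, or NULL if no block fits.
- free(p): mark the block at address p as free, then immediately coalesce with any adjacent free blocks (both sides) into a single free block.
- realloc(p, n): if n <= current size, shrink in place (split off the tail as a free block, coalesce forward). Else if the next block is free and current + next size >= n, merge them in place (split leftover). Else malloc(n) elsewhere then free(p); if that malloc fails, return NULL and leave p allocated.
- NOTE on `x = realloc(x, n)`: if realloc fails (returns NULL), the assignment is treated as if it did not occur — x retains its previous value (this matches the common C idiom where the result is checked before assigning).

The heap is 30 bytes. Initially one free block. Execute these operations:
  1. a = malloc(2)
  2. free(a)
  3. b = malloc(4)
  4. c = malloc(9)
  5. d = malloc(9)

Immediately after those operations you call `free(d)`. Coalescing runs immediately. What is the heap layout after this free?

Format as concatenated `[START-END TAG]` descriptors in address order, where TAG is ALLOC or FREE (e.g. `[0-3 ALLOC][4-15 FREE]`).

Answer: [0-3 ALLOC][4-12 ALLOC][13-29 FREE]

Derivation:
Op 1: a = malloc(2) -> a = 0; heap: [0-1 ALLOC][2-29 FREE]
Op 2: free(a) -> (freed a); heap: [0-29 FREE]
Op 3: b = malloc(4) -> b = 0; heap: [0-3 ALLOC][4-29 FREE]
Op 4: c = malloc(9) -> c = 4; heap: [0-3 ALLOC][4-12 ALLOC][13-29 FREE]
Op 5: d = malloc(9) -> d = 13; heap: [0-3 ALLOC][4-12 ALLOC][13-21 ALLOC][22-29 FREE]
free(d): d = 13 -> block [13-21 ALLOC]; mark free, coalesce with adjacent free neighbors -> [0-3 ALLOC][4-12 ALLOC][13-29 FREE]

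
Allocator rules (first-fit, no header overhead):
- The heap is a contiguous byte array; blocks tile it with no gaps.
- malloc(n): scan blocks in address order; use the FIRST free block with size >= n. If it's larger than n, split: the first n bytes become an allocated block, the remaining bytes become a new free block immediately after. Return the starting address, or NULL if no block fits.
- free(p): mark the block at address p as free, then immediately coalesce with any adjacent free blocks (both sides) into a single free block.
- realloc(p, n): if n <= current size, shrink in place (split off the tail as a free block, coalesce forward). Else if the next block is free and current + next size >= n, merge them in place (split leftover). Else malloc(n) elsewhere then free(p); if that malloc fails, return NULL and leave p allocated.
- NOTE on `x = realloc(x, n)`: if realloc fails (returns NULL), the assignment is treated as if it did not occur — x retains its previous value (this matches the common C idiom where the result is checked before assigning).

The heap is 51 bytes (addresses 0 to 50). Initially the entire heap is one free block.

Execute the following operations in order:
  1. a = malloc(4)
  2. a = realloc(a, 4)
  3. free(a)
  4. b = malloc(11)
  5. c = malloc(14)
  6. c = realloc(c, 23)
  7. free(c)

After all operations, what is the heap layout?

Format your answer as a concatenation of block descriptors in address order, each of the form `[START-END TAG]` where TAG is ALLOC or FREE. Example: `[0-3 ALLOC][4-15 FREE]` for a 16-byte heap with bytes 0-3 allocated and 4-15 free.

Op 1: a = malloc(4) -> a = 0; heap: [0-3 ALLOC][4-50 FREE]
Op 2: a = realloc(a, 4) -> a = 0; heap: [0-3 ALLOC][4-50 FREE]
Op 3: free(a) -> (freed a); heap: [0-50 FREE]
Op 4: b = malloc(11) -> b = 0; heap: [0-10 ALLOC][11-50 FREE]
Op 5: c = malloc(14) -> c = 11; heap: [0-10 ALLOC][11-24 ALLOC][25-50 FREE]
Op 6: c = realloc(c, 23) -> c = 11; heap: [0-10 ALLOC][11-33 ALLOC][34-50 FREE]
Op 7: free(c) -> (freed c); heap: [0-10 ALLOC][11-50 FREE]

Answer: [0-10 ALLOC][11-50 FREE]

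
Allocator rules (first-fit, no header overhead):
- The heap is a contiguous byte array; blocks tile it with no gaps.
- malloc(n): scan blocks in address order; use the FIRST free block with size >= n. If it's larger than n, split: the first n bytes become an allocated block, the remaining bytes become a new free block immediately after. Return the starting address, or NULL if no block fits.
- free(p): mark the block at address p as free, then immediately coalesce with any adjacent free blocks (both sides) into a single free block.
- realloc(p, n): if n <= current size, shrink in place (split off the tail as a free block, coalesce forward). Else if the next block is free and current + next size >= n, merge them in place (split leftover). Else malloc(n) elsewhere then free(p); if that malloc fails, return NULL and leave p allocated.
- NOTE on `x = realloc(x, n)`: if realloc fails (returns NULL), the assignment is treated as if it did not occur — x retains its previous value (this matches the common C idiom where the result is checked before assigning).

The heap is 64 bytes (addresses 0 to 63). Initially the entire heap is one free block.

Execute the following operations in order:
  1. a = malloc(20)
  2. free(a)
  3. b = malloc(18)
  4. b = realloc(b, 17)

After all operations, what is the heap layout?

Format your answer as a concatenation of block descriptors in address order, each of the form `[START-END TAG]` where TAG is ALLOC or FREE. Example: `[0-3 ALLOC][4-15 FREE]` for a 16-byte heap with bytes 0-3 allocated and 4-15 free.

Op 1: a = malloc(20) -> a = 0; heap: [0-19 ALLOC][20-63 FREE]
Op 2: free(a) -> (freed a); heap: [0-63 FREE]
Op 3: b = malloc(18) -> b = 0; heap: [0-17 ALLOC][18-63 FREE]
Op 4: b = realloc(b, 17) -> b = 0; heap: [0-16 ALLOC][17-63 FREE]

Answer: [0-16 ALLOC][17-63 FREE]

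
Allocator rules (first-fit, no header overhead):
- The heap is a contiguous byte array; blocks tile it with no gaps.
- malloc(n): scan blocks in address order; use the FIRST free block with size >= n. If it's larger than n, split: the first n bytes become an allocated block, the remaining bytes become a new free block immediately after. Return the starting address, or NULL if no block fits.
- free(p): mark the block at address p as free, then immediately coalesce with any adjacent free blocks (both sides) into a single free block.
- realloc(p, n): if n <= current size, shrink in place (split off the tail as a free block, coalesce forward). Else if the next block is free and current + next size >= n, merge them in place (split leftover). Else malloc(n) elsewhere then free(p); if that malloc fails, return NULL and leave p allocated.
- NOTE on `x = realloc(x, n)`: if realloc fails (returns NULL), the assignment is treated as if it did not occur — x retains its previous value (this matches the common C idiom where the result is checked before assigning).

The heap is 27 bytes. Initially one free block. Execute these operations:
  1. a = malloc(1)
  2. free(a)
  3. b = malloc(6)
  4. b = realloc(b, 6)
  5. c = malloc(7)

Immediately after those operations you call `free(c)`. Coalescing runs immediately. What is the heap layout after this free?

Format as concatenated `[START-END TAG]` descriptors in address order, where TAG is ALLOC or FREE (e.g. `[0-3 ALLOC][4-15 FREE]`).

Answer: [0-5 ALLOC][6-26 FREE]

Derivation:
Op 1: a = malloc(1) -> a = 0; heap: [0-0 ALLOC][1-26 FREE]
Op 2: free(a) -> (freed a); heap: [0-26 FREE]
Op 3: b = malloc(6) -> b = 0; heap: [0-5 ALLOC][6-26 FREE]
Op 4: b = realloc(b, 6) -> b = 0; heap: [0-5 ALLOC][6-26 FREE]
Op 5: c = malloc(7) -> c = 6; heap: [0-5 ALLOC][6-12 ALLOC][13-26 FREE]
free(c): c = 6 -> block [6-12 ALLOC]; mark free, coalesce with adjacent free neighbors -> [0-5 ALLOC][6-26 FREE]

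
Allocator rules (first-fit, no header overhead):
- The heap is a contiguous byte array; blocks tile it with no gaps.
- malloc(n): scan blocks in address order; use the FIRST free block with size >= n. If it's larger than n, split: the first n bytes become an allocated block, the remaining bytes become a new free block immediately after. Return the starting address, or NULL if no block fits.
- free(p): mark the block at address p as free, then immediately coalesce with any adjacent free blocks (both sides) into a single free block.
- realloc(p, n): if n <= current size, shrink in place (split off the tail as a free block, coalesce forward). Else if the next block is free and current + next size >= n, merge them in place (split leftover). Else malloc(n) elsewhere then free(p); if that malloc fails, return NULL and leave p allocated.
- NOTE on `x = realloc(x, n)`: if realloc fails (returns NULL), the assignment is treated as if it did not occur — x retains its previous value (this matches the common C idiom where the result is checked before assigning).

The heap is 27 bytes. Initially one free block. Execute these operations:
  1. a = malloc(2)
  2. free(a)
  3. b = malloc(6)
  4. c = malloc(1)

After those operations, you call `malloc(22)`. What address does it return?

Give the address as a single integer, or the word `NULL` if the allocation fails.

Answer: NULL

Derivation:
Op 1: a = malloc(2) -> a = 0; heap: [0-1 ALLOC][2-26 FREE]
Op 2: free(a) -> (freed a); heap: [0-26 FREE]
Op 3: b = malloc(6) -> b = 0; heap: [0-5 ALLOC][6-26 FREE]
Op 4: c = malloc(1) -> c = 6; heap: [0-5 ALLOC][6-6 ALLOC][7-26 FREE]
malloc(22): first-fit scan over [0-5 ALLOC][6-6 ALLOC][7-26 FREE] -> NULL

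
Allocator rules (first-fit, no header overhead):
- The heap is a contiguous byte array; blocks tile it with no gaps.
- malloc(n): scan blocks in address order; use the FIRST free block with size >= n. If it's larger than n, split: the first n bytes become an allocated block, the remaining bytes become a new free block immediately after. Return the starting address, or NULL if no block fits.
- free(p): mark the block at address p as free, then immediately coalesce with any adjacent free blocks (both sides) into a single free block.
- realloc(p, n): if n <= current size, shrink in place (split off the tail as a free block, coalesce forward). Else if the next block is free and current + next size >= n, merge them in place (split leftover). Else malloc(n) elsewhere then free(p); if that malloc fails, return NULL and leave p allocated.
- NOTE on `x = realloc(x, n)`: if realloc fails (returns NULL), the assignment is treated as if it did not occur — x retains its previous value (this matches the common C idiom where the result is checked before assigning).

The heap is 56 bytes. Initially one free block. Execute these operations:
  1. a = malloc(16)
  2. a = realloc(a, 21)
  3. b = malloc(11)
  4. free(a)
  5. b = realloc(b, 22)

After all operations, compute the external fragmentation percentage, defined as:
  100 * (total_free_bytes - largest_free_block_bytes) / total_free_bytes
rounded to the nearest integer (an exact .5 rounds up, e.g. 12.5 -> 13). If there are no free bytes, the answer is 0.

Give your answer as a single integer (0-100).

Answer: 38

Derivation:
Op 1: a = malloc(16) -> a = 0; heap: [0-15 ALLOC][16-55 FREE]
Op 2: a = realloc(a, 21) -> a = 0; heap: [0-20 ALLOC][21-55 FREE]
Op 3: b = malloc(11) -> b = 21; heap: [0-20 ALLOC][21-31 ALLOC][32-55 FREE]
Op 4: free(a) -> (freed a); heap: [0-20 FREE][21-31 ALLOC][32-55 FREE]
Op 5: b = realloc(b, 22) -> b = 21; heap: [0-20 FREE][21-42 ALLOC][43-55 FREE]
Free blocks: [21 13] total_free=34 largest=21 -> 100*(34-21)/34 = 1300/34 ≈ 38.235 -> rounds to 38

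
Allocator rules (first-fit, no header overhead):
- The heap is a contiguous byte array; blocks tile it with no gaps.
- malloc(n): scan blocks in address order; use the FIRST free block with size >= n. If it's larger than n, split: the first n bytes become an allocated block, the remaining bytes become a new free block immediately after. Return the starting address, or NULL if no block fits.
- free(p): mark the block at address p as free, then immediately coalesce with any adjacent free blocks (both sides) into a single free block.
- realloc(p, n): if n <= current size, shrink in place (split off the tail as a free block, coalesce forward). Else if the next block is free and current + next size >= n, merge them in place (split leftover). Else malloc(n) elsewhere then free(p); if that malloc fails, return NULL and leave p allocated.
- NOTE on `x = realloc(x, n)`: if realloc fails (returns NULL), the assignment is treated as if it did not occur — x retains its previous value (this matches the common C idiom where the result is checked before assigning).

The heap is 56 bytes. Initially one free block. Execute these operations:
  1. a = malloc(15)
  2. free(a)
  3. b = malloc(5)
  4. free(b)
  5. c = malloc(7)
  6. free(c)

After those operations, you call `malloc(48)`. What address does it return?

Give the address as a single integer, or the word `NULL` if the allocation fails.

Op 1: a = malloc(15) -> a = 0; heap: [0-14 ALLOC][15-55 FREE]
Op 2: free(a) -> (freed a); heap: [0-55 FREE]
Op 3: b = malloc(5) -> b = 0; heap: [0-4 ALLOC][5-55 FREE]
Op 4: free(b) -> (freed b); heap: [0-55 FREE]
Op 5: c = malloc(7) -> c = 0; heap: [0-6 ALLOC][7-55 FREE]
Op 6: free(c) -> (freed c); heap: [0-55 FREE]
malloc(48): first-fit scan over [0-55 FREE] -> 0

Answer: 0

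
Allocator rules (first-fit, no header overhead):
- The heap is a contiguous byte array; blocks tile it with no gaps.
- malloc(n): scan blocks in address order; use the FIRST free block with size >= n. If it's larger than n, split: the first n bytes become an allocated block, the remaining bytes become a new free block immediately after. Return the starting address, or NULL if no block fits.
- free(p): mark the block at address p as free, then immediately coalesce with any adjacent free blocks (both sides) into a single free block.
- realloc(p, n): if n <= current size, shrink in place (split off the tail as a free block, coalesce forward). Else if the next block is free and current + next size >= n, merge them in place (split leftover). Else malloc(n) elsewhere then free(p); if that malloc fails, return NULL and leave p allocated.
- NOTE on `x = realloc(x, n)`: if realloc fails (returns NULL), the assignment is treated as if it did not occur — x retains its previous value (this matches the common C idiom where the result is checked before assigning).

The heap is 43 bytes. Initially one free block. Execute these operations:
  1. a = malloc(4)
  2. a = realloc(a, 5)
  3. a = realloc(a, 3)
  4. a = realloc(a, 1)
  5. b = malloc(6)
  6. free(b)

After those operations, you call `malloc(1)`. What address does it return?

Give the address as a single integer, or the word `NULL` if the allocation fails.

Answer: 1

Derivation:
Op 1: a = malloc(4) -> a = 0; heap: [0-3 ALLOC][4-42 FREE]
Op 2: a = realloc(a, 5) -> a = 0; heap: [0-4 ALLOC][5-42 FREE]
Op 3: a = realloc(a, 3) -> a = 0; heap: [0-2 ALLOC][3-42 FREE]
Op 4: a = realloc(a, 1) -> a = 0; heap: [0-0 ALLOC][1-42 FREE]
Op 5: b = malloc(6) -> b = 1; heap: [0-0 ALLOC][1-6 ALLOC][7-42 FREE]
Op 6: free(b) -> (freed b); heap: [0-0 ALLOC][1-42 FREE]
malloc(1): first-fit scan over [0-0 ALLOC][1-42 FREE] -> 1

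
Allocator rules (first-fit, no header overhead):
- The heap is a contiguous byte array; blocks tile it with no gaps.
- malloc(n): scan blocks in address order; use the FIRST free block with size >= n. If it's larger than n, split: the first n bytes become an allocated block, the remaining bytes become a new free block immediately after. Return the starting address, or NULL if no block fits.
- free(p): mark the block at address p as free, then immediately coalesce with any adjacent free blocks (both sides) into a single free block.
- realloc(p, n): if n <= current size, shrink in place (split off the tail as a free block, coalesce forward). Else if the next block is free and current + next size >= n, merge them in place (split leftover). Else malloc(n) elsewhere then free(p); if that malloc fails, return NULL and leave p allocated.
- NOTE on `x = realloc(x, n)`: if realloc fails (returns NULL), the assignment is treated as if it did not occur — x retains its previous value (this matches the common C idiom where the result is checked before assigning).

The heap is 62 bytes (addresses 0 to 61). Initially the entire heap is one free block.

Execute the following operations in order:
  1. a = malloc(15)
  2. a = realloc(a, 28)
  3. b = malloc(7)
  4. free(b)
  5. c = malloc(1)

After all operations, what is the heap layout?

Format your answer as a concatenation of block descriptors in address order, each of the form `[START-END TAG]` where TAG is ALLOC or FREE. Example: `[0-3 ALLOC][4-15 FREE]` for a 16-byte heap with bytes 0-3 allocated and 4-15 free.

Answer: [0-27 ALLOC][28-28 ALLOC][29-61 FREE]

Derivation:
Op 1: a = malloc(15) -> a = 0; heap: [0-14 ALLOC][15-61 FREE]
Op 2: a = realloc(a, 28) -> a = 0; heap: [0-27 ALLOC][28-61 FREE]
Op 3: b = malloc(7) -> b = 28; heap: [0-27 ALLOC][28-34 ALLOC][35-61 FREE]
Op 4: free(b) -> (freed b); heap: [0-27 ALLOC][28-61 FREE]
Op 5: c = malloc(1) -> c = 28; heap: [0-27 ALLOC][28-28 ALLOC][29-61 FREE]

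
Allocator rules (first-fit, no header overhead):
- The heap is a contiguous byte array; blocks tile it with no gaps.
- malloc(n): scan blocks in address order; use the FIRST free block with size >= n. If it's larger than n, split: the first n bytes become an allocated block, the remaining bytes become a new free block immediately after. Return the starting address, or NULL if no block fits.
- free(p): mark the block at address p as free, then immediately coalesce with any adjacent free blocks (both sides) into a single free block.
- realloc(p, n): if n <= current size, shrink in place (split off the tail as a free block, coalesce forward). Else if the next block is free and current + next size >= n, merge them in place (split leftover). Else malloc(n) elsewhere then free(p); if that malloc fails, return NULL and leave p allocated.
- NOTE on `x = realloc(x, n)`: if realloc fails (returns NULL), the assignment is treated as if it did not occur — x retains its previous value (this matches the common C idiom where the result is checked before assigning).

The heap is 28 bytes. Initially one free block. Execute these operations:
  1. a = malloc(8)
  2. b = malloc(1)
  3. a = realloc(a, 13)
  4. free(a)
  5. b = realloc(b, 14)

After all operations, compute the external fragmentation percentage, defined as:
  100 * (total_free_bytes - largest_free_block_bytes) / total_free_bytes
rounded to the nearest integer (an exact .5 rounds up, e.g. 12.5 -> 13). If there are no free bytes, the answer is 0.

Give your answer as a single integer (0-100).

Answer: 43

Derivation:
Op 1: a = malloc(8) -> a = 0; heap: [0-7 ALLOC][8-27 FREE]
Op 2: b = malloc(1) -> b = 8; heap: [0-7 ALLOC][8-8 ALLOC][9-27 FREE]
Op 3: a = realloc(a, 13) -> a = 9; heap: [0-7 FREE][8-8 ALLOC][9-21 ALLOC][22-27 FREE]
Op 4: free(a) -> (freed a); heap: [0-7 FREE][8-8 ALLOC][9-27 FREE]
Op 5: b = realloc(b, 14) -> b = 8; heap: [0-7 FREE][8-21 ALLOC][22-27 FREE]
Free blocks: [8 6] total_free=14 largest=8 -> 100*(14-8)/14 = 600/14 ≈ 42.857 -> rounds to 43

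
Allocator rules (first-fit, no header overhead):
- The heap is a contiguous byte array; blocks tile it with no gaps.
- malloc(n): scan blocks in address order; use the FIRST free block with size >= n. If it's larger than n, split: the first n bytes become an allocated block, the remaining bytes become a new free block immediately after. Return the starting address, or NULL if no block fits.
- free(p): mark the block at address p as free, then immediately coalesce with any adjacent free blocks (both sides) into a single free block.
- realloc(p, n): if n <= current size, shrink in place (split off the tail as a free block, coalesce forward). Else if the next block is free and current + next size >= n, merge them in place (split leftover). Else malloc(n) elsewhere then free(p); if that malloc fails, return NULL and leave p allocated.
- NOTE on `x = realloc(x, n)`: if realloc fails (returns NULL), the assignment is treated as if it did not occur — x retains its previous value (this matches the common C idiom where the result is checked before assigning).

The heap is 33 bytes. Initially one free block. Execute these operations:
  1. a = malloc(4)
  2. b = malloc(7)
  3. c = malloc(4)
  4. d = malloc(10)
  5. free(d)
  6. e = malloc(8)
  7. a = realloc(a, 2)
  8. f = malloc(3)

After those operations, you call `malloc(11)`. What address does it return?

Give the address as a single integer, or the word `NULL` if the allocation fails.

Answer: NULL

Derivation:
Op 1: a = malloc(4) -> a = 0; heap: [0-3 ALLOC][4-32 FREE]
Op 2: b = malloc(7) -> b = 4; heap: [0-3 ALLOC][4-10 ALLOC][11-32 FREE]
Op 3: c = malloc(4) -> c = 11; heap: [0-3 ALLOC][4-10 ALLOC][11-14 ALLOC][15-32 FREE]
Op 4: d = malloc(10) -> d = 15; heap: [0-3 ALLOC][4-10 ALLOC][11-14 ALLOC][15-24 ALLOC][25-32 FREE]
Op 5: free(d) -> (freed d); heap: [0-3 ALLOC][4-10 ALLOC][11-14 ALLOC][15-32 FREE]
Op 6: e = malloc(8) -> e = 15; heap: [0-3 ALLOC][4-10 ALLOC][11-14 ALLOC][15-22 ALLOC][23-32 FREE]
Op 7: a = realloc(a, 2) -> a = 0; heap: [0-1 ALLOC][2-3 FREE][4-10 ALLOC][11-14 ALLOC][15-22 ALLOC][23-32 FREE]
Op 8: f = malloc(3) -> f = 23; heap: [0-1 ALLOC][2-3 FREE][4-10 ALLOC][11-14 ALLOC][15-22 ALLOC][23-25 ALLOC][26-32 FREE]
malloc(11): first-fit scan over [0-1 ALLOC][2-3 FREE][4-10 ALLOC][11-14 ALLOC][15-22 ALLOC][23-25 ALLOC][26-32 FREE] -> NULL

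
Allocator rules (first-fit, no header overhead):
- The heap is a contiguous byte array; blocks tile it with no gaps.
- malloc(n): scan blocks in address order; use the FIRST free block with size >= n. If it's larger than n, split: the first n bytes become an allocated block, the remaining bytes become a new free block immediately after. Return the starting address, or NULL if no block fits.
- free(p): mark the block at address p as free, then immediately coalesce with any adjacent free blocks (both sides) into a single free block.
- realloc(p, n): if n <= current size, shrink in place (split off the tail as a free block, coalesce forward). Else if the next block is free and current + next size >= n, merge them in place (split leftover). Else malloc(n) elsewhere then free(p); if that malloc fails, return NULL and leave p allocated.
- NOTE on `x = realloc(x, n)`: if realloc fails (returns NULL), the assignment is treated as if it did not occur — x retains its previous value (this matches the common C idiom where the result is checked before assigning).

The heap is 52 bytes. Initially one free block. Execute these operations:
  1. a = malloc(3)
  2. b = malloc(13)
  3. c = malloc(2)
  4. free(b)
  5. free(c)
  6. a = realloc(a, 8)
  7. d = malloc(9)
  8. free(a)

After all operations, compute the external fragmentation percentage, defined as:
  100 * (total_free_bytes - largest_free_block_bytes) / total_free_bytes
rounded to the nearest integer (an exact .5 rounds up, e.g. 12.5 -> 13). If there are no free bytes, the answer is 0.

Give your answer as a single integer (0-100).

Op 1: a = malloc(3) -> a = 0; heap: [0-2 ALLOC][3-51 FREE]
Op 2: b = malloc(13) -> b = 3; heap: [0-2 ALLOC][3-15 ALLOC][16-51 FREE]
Op 3: c = malloc(2) -> c = 16; heap: [0-2 ALLOC][3-15 ALLOC][16-17 ALLOC][18-51 FREE]
Op 4: free(b) -> (freed b); heap: [0-2 ALLOC][3-15 FREE][16-17 ALLOC][18-51 FREE]
Op 5: free(c) -> (freed c); heap: [0-2 ALLOC][3-51 FREE]
Op 6: a = realloc(a, 8) -> a = 0; heap: [0-7 ALLOC][8-51 FREE]
Op 7: d = malloc(9) -> d = 8; heap: [0-7 ALLOC][8-16 ALLOC][17-51 FREE]
Op 8: free(a) -> (freed a); heap: [0-7 FREE][8-16 ALLOC][17-51 FREE]
Free blocks: [8 35] total_free=43 largest=35 -> 100*(43-35)/43 = 800/43 ≈ 18.605 -> rounds to 19

Answer: 19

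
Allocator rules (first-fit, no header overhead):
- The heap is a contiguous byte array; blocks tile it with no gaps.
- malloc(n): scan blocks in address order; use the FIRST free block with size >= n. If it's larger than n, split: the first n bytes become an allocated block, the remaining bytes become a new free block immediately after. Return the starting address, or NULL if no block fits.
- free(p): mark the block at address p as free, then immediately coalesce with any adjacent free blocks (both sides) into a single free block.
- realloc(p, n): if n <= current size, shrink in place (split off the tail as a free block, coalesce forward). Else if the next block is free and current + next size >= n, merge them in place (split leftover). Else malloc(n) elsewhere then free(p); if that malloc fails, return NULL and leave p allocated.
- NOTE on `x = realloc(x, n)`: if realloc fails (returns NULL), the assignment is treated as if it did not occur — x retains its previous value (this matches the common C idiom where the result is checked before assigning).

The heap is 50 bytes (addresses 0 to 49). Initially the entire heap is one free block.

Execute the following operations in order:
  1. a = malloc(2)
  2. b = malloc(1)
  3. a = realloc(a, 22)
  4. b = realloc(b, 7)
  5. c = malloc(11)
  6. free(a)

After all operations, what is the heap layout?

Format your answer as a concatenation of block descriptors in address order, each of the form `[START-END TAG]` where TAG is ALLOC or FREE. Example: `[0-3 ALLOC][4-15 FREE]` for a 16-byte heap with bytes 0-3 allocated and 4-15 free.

Answer: [0-24 FREE][25-31 ALLOC][32-42 ALLOC][43-49 FREE]

Derivation:
Op 1: a = malloc(2) -> a = 0; heap: [0-1 ALLOC][2-49 FREE]
Op 2: b = malloc(1) -> b = 2; heap: [0-1 ALLOC][2-2 ALLOC][3-49 FREE]
Op 3: a = realloc(a, 22) -> a = 3; heap: [0-1 FREE][2-2 ALLOC][3-24 ALLOC][25-49 FREE]
Op 4: b = realloc(b, 7) -> b = 25; heap: [0-2 FREE][3-24 ALLOC][25-31 ALLOC][32-49 FREE]
Op 5: c = malloc(11) -> c = 32; heap: [0-2 FREE][3-24 ALLOC][25-31 ALLOC][32-42 ALLOC][43-49 FREE]
Op 6: free(a) -> (freed a); heap: [0-24 FREE][25-31 ALLOC][32-42 ALLOC][43-49 FREE]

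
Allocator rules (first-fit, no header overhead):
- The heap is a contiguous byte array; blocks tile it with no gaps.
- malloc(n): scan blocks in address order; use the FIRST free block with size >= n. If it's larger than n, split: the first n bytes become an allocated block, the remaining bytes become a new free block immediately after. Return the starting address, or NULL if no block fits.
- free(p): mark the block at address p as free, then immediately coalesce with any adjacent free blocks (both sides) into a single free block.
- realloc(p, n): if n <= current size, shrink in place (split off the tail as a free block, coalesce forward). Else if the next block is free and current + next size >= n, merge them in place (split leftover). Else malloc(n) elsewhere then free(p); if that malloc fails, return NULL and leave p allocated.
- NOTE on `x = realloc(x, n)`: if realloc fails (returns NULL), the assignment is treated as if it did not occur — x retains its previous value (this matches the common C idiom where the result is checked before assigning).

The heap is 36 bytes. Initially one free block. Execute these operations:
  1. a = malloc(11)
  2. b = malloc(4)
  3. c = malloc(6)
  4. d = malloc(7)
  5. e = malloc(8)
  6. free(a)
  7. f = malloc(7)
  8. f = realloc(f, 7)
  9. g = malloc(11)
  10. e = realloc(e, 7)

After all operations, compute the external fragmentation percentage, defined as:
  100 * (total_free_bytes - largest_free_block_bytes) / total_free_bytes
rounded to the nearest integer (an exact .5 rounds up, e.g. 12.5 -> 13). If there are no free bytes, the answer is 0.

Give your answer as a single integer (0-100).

Op 1: a = malloc(11) -> a = 0; heap: [0-10 ALLOC][11-35 FREE]
Op 2: b = malloc(4) -> b = 11; heap: [0-10 ALLOC][11-14 ALLOC][15-35 FREE]
Op 3: c = malloc(6) -> c = 15; heap: [0-10 ALLOC][11-14 ALLOC][15-20 ALLOC][21-35 FREE]
Op 4: d = malloc(7) -> d = 21; heap: [0-10 ALLOC][11-14 ALLOC][15-20 ALLOC][21-27 ALLOC][28-35 FREE]
Op 5: e = malloc(8) -> e = 28; heap: [0-10 ALLOC][11-14 ALLOC][15-20 ALLOC][21-27 ALLOC][28-35 ALLOC]
Op 6: free(a) -> (freed a); heap: [0-10 FREE][11-14 ALLOC][15-20 ALLOC][21-27 ALLOC][28-35 ALLOC]
Op 7: f = malloc(7) -> f = 0; heap: [0-6 ALLOC][7-10 FREE][11-14 ALLOC][15-20 ALLOC][21-27 ALLOC][28-35 ALLOC]
Op 8: f = realloc(f, 7) -> f = 0; heap: [0-6 ALLOC][7-10 FREE][11-14 ALLOC][15-20 ALLOC][21-27 ALLOC][28-35 ALLOC]
Op 9: g = malloc(11) -> g = NULL; heap: [0-6 ALLOC][7-10 FREE][11-14 ALLOC][15-20 ALLOC][21-27 ALLOC][28-35 ALLOC]
Op 10: e = realloc(e, 7) -> e = 28; heap: [0-6 ALLOC][7-10 FREE][11-14 ALLOC][15-20 ALLOC][21-27 ALLOC][28-34 ALLOC][35-35 FREE]
Free blocks: [4 1] total_free=5 largest=4 -> 100*(5-4)/5 = 100/5 = 20

Answer: 20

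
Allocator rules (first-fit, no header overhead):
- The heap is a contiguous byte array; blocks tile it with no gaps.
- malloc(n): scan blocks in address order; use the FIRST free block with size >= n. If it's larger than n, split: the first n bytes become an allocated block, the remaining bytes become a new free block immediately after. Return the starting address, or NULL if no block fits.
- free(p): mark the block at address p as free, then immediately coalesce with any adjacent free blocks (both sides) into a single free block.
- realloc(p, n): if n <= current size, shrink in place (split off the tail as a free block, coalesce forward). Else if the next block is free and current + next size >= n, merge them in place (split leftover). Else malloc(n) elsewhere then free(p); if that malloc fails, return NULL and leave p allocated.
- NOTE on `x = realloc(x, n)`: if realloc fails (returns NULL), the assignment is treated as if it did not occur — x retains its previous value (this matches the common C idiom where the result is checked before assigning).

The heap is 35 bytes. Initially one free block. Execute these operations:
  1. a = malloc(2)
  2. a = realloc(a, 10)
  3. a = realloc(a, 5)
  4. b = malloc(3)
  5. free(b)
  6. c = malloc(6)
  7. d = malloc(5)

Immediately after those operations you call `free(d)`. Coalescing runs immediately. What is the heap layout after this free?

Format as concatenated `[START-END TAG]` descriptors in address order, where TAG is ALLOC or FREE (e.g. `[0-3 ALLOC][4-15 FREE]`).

Op 1: a = malloc(2) -> a = 0; heap: [0-1 ALLOC][2-34 FREE]
Op 2: a = realloc(a, 10) -> a = 0; heap: [0-9 ALLOC][10-34 FREE]
Op 3: a = realloc(a, 5) -> a = 0; heap: [0-4 ALLOC][5-34 FREE]
Op 4: b = malloc(3) -> b = 5; heap: [0-4 ALLOC][5-7 ALLOC][8-34 FREE]
Op 5: free(b) -> (freed b); heap: [0-4 ALLOC][5-34 FREE]
Op 6: c = malloc(6) -> c = 5; heap: [0-4 ALLOC][5-10 ALLOC][11-34 FREE]
Op 7: d = malloc(5) -> d = 11; heap: [0-4 ALLOC][5-10 ALLOC][11-15 ALLOC][16-34 FREE]
free(d): d = 11 -> block [11-15 ALLOC]; mark free, coalesce with adjacent free neighbors -> [0-4 ALLOC][5-10 ALLOC][11-34 FREE]

Answer: [0-4 ALLOC][5-10 ALLOC][11-34 FREE]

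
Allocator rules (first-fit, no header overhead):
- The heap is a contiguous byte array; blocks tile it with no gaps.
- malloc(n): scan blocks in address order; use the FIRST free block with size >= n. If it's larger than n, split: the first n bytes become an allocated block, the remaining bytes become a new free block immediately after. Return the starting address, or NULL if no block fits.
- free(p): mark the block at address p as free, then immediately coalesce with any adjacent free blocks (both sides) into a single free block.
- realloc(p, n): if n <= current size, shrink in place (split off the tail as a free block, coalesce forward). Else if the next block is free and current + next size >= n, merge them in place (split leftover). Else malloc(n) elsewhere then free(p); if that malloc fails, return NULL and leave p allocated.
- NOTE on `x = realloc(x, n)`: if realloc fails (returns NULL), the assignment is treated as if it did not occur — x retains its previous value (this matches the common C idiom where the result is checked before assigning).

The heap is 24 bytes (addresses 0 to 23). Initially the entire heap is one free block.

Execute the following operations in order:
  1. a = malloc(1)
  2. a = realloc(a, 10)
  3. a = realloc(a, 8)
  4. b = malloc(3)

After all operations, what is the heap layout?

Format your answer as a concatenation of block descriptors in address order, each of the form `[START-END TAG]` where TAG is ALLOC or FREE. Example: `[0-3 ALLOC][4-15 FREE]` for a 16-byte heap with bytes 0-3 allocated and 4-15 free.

Op 1: a = malloc(1) -> a = 0; heap: [0-0 ALLOC][1-23 FREE]
Op 2: a = realloc(a, 10) -> a = 0; heap: [0-9 ALLOC][10-23 FREE]
Op 3: a = realloc(a, 8) -> a = 0; heap: [0-7 ALLOC][8-23 FREE]
Op 4: b = malloc(3) -> b = 8; heap: [0-7 ALLOC][8-10 ALLOC][11-23 FREE]

Answer: [0-7 ALLOC][8-10 ALLOC][11-23 FREE]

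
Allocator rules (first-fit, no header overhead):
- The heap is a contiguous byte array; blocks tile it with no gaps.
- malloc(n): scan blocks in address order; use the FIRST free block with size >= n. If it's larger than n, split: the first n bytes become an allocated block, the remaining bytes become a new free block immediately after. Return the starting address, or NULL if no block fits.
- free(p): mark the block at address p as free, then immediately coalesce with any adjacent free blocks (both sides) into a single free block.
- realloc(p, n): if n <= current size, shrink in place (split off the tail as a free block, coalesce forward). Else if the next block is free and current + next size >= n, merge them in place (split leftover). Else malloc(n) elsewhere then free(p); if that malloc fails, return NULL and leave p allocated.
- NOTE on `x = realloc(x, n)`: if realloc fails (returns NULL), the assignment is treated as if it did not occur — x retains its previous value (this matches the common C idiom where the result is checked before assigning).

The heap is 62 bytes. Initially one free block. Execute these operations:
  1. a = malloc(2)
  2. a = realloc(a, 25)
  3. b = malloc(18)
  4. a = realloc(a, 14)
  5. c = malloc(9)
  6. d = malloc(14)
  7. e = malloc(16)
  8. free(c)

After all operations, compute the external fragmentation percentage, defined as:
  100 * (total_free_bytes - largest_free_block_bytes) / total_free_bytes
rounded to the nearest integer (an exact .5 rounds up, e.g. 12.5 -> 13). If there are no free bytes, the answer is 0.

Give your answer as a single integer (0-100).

Op 1: a = malloc(2) -> a = 0; heap: [0-1 ALLOC][2-61 FREE]
Op 2: a = realloc(a, 25) -> a = 0; heap: [0-24 ALLOC][25-61 FREE]
Op 3: b = malloc(18) -> b = 25; heap: [0-24 ALLOC][25-42 ALLOC][43-61 FREE]
Op 4: a = realloc(a, 14) -> a = 0; heap: [0-13 ALLOC][14-24 FREE][25-42 ALLOC][43-61 FREE]
Op 5: c = malloc(9) -> c = 14; heap: [0-13 ALLOC][14-22 ALLOC][23-24 FREE][25-42 ALLOC][43-61 FREE]
Op 6: d = malloc(14) -> d = 43; heap: [0-13 ALLOC][14-22 ALLOC][23-24 FREE][25-42 ALLOC][43-56 ALLOC][57-61 FREE]
Op 7: e = malloc(16) -> e = NULL; heap: [0-13 ALLOC][14-22 ALLOC][23-24 FREE][25-42 ALLOC][43-56 ALLOC][57-61 FREE]
Op 8: free(c) -> (freed c); heap: [0-13 ALLOC][14-24 FREE][25-42 ALLOC][43-56 ALLOC][57-61 FREE]
Free blocks: [11 5] total_free=16 largest=11 -> 100*(16-11)/16 = 500/16 = 31.25 -> rounds to 31

Answer: 31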